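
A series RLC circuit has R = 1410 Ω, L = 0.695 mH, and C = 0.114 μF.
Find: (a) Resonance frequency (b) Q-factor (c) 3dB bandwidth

Step 1 — Resonance condition Im(Z)=0 gives ω₀ = 1/√(LC).
Step 2 — ω₀ = 1/√(0.000695·1.14e-07) = 1.123e+05 rad/s.
Step 3 — f₀ = ω₀/(2π) = 1.788e+04 Hz.
Step 4 — Series Q: Q = ω₀L/R = 1.123e+05·0.000695/1410 = 0.05538.
Step 5 — 3dB bandwidth: Δω = ω₀/Q = 2.029e+06 rad/s; BW = Δω/(2π) = 3.229e+05 Hz.

(a) f₀ = 1.788e+04 Hz  (b) Q = 0.05538  (c) BW = 3.229e+05 Hz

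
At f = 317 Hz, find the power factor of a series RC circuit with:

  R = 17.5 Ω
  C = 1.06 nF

Step 1 — Angular frequency: ω = 2π·f = 2π·317 = 1992 rad/s.
Step 2 — Component impedances:
  R: Z = R = 17.5 Ω
  C: Z = 1/(jωC) = -j/(ω·C) = 0 - j4.736e+05 Ω
Step 3 — Series combination: Z_total = R + C = 17.5 - j4.736e+05 Ω = 4.736e+05∠-90.0° Ω.
Step 4 — Power factor: PF = cos(φ) = Re(Z)/|Z| = 17.5/4.736e+05 = 3.695e-05.
Step 5 — Type: Im(Z) = -4.736e+05 ⇒ leading (phase φ = -90.0°).

PF = 3.695e-05 (leading, φ = -90.0°)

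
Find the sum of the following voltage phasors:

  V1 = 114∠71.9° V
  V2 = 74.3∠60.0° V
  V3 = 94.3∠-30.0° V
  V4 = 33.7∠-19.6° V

Step 1 — Convert each phasor to rectangular form:
  V1 = 114·(cos(71.9°) + j·sin(71.9°)) = 35.42 + j108.4 V
  V2 = 74.3·(cos(60.0°) + j·sin(60.0°)) = 37.15 + j64.35 V
  V3 = 94.3·(cos(-30.0°) + j·sin(-30.0°)) = 81.67 - j47.15 V
  V4 = 33.7·(cos(-19.6°) + j·sin(-19.6°)) = 31.75 - j11.3 V
Step 2 — Sum components: V_total = 186 + j114.2 V.
Step 3 — Convert to polar: |V_total| = 218.3 V, ∠V_total = 31.6°.

V_total = 218.3∠31.6° V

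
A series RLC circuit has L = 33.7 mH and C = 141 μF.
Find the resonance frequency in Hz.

Step 1 — Resonance condition Im(Z)=0 gives ω₀ = 1/√(LC).
Step 2 — ω₀ = 1/√(0.0337·0.000141) = 458.7 rad/s.
Step 3 — f₀ = ω₀/(2π) = 73.01 Hz.

f₀ = 73.01 Hz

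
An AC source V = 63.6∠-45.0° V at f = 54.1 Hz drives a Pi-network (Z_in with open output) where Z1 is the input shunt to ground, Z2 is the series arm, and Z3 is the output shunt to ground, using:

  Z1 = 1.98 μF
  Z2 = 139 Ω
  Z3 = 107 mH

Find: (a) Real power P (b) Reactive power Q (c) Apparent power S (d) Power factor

Step 1 — Angular frequency: ω = 2π·f = 2π·54.1 = 339.9 rad/s.
Step 2 — Component impedances:
  Z1: Z = 1/(jωC) = -j/(ω·C) = 0 - j1486 Ω
  Z2: Z = R = 139 Ω
  Z3: Z = jωL = j·339.9·0.107 = 0 + j36.37 Ω
Step 3 — With open output, the series arm Z2 and the output shunt Z3 appear in series to ground: Z2 + Z3 = 139 + j36.37 Ω.
Step 4 — Parallel with input shunt Z1: Z_in = Z1 || (Z2 + Z3) = 144.7 + j23.4 Ω = 146.6∠9.2° Ω.
Step 5 — Source phasor: V = 63.6∠-45.0° V = 44.97 - j44.97 V.
Step 6 — Current: I = V / Z = 0.2538 - j0.3518 A = 0.4338∠-54.2° A.
Step 7 — Complex power: S = V·I* = 27.24 + j4.404 VA.
Step 8 — Real power: P = Re(S) = 27.24 W.
Step 9 — Reactive power: Q = Im(S) = 4.404 VAR.
Step 10 — Apparent power: |S| = 27.59 VA.
Step 11 — Power factor: PF = P/|S| = 0.9872 (lagging).

(a) P = 27.24 W  (b) Q = 4.404 VAR  (c) S = 27.59 VA  (d) PF = 0.9872 (lagging)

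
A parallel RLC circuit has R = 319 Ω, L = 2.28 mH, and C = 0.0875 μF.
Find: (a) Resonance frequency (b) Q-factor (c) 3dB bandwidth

Step 1 — Resonance: ω₀ = 1/√(LC) = 1/√(0.00228·8.75e-08) = 7.08e+04 rad/s.
Step 2 — f₀ = ω₀/(2π) = 1.127e+04 Hz.
Step 3 — Parallel Q: Q = R/(ω₀L) = 319/(7.08e+04·0.00228) = 1.976.
Step 4 — Bandwidth: Δω = ω₀/Q = 3.583e+04 rad/s; BW = Δω/(2π) = 5702 Hz.

(a) f₀ = 1.127e+04 Hz  (b) Q = 1.976  (c) BW = 5702 Hz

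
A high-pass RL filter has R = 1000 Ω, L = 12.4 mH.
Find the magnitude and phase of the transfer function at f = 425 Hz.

Step 1 — Angular frequency: ω = 2π·425 = 2670 rad/s.
Step 2 — Transfer function: H(jω) = jωL/(R + jωL).
Step 3 — Numerator jωL = j·33.11; denominator R + jωL = 1000 + j33.11.
Step 4 — H = 0.001095 + j0.03308.
Step 5 — Magnitude: |H| = 0.03309 (-29.6 dB); phase: φ = 88.1°.

|H| = 0.03309 (-29.6 dB), φ = 88.1°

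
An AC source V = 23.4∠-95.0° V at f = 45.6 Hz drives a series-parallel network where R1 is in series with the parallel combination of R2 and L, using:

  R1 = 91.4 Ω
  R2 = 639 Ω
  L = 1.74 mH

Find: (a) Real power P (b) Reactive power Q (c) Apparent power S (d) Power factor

Step 1 — Angular frequency: ω = 2π·f = 2π·45.6 = 286.5 rad/s.
Step 2 — Component impedances:
  R1: Z = R = 91.4 Ω
  R2: Z = R = 639 Ω
  L: Z = jωL = j·286.5·0.00174 = 0 + j0.4985 Ω
Step 3 — Parallel branch: R2 || L = 1/(1/R2 + 1/L) = 0.0003889 + j0.4985 Ω.
Step 4 — Series with R1: Z_total = R1 + (R2 || L) = 91.4 + j0.4985 Ω = 91.4∠0.3° Ω.
Step 5 — Source phasor: V = 23.4∠-95.0° V = -2.039 - j23.31 V.
Step 6 — Current: I = V / Z = -0.0237 - j0.2549 A = 0.256∠-95.3° A.
Step 7 — Complex power: S = V·I* = 5.991 + j0.03268 VA.
Step 8 — Real power: P = Re(S) = 5.991 W.
Step 9 — Reactive power: Q = Im(S) = 0.03268 VAR.
Step 10 — Apparent power: |S| = 5.991 VA.
Step 11 — Power factor: PF = P/|S| = 1 (lagging).

(a) P = 5.991 W  (b) Q = 0.03268 VAR  (c) S = 5.991 VA  (d) PF = 1 (lagging)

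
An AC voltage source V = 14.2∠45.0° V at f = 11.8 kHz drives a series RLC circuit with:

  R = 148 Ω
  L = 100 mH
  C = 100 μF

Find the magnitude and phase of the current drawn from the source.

Step 1 — Angular frequency: ω = 2π·f = 2π·1.18e+04 = 7.414e+04 rad/s.
Step 2 — Component impedances:
  R: Z = R = 148 Ω
  L: Z = jωL = j·7.414e+04·0.1 = 0 + j7414 Ω
  C: Z = 1/(jωC) = -j/(ω·C) = 0 - j0.1349 Ω
Step 3 — Series combination: Z_total = R + L + C = 148 + j7414 Ω = 7416∠88.9° Ω.
Step 4 — Source phasor: V = 14.2∠45.0° V = 10.04 + j10.04 V.
Step 5 — Ohm's law: I = V / Z_total = (10.04 + j10.04) / (148 + j7414) = 0.001381 - j0.001327 A.
Step 6 — Convert to polar: |I| = 0.001915 A, ∠I = -43.9°.

I = 0.001915∠-43.9° A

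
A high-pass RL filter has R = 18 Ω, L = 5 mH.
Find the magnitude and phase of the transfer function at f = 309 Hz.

Step 1 — Angular frequency: ω = 2π·309 = 1942 rad/s.
Step 2 — Transfer function: H(jω) = jωL/(R + jωL).
Step 3 — Numerator jωL = j·9.708; denominator R + jωL = 18 + j9.708.
Step 4 — H = 0.2253 + j0.4178.
Step 5 — Magnitude: |H| = 0.4747 (-6.5 dB); phase: φ = 61.7°.

|H| = 0.4747 (-6.5 dB), φ = 61.7°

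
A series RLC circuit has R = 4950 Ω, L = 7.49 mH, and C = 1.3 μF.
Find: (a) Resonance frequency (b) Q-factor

Step 1 — Resonance condition Im(Z)=0 gives ω₀ = 1/√(LC).
Step 2 — ω₀ = 1/√(0.00749·1.3e-06) = 1.013e+04 rad/s.
Step 3 — f₀ = ω₀/(2π) = 1613 Hz.
Step 4 — Series Q: Q = ω₀L/R = 1.013e+04·0.00749/4950 = 0.01533.

(a) f₀ = 1613 Hz  (b) Q = 0.01533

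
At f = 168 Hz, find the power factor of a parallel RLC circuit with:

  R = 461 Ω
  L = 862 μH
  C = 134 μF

Step 1 — Angular frequency: ω = 2π·f = 2π·168 = 1056 rad/s.
Step 2 — Component impedances:
  R: Z = R = 461 Ω
  L: Z = jωL = j·1056·0.000862 = 0 + j0.9099 Ω
  C: Z = 1/(jωC) = -j/(ω·C) = 0 - j7.07 Ω
Step 3 — Parallel combination: 1/Z_total = 1/R + 1/L + 1/C; Z_total = 0.002366 + j1.044 Ω = 1.044∠89.9° Ω.
Step 4 — Power factor: PF = cos(φ) = Re(Z)/|Z| = 0.0023657/1.0443 = 0.002265.
Step 5 — Type: Im(Z) = 1.044 ⇒ lagging (phase φ = 89.9°).

PF = 0.002265 (lagging, φ = 89.9°)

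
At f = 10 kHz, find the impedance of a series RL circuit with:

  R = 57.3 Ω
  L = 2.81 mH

Step 1 — Angular frequency: ω = 2π·f = 2π·1e+04 = 6.283e+04 rad/s.
Step 2 — Component impedances:
  R: Z = R = 57.3 Ω
  L: Z = jωL = j·6.283e+04·0.00281 = 0 + j176.6 Ω
Step 3 — Series combination: Z_total = R + L = 57.3 + j176.6 Ω = 185.6∠72.0° Ω.

Z = 57.3 + j176.6 Ω = 185.6∠72.0° Ω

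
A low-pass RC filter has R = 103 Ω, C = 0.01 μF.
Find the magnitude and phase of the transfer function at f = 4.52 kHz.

Step 1 — Angular frequency: ω = 2π·4520 = 2.84e+04 rad/s.
Step 2 — Transfer function: H(jω) = 1/(1 + jωRC).
Step 3 — Denominator: 1 + jωRC = 1 + j·2.84e+04·103·1e-08 = 1 + j0.02925.
Step 4 — H = 0.9991 - j0.02923.
Step 5 — Magnitude: |H| = 0.9996 (-0.0 dB); phase: φ = -1.7°.

|H| = 0.9996 (-0.0 dB), φ = -1.7°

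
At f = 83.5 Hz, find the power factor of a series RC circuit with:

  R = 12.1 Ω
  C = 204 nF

Step 1 — Angular frequency: ω = 2π·f = 2π·83.5 = 524.6 rad/s.
Step 2 — Component impedances:
  R: Z = R = 12.1 Ω
  C: Z = 1/(jωC) = -j/(ω·C) = 0 - j9343 Ω
Step 3 — Series combination: Z_total = R + C = 12.1 - j9343 Ω = 9343∠-89.9° Ω.
Step 4 — Power factor: PF = cos(φ) = Re(Z)/|Z| = 12.1/9343 = 0.001295.
Step 5 — Type: Im(Z) = -9343 ⇒ leading (phase φ = -89.9°).

PF = 0.001295 (leading, φ = -89.9°)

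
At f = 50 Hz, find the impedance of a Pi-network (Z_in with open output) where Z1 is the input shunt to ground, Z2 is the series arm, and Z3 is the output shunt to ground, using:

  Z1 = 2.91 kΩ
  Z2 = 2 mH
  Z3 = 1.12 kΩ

Step 1 — Angular frequency: ω = 2π·f = 2π·50 = 314.2 rad/s.
Step 2 — Component impedances:
  Z1: Z = R = 2910 Ω
  Z2: Z = jωL = j·314.2·0.002 = 0 + j0.6283 Ω
  Z3: Z = R = 1120 Ω
Step 3 — With open output, the series arm Z2 and the output shunt Z3 appear in series to ground: Z2 + Z3 = 1120 + j0.6283 Ω.
Step 4 — Parallel with input shunt Z1: Z_in = Z1 || (Z2 + Z3) = 808.7 + j0.3276 Ω = 808.7∠0.0° Ω.

Z = 808.7 + j0.3276 Ω = 808.7∠0.0° Ω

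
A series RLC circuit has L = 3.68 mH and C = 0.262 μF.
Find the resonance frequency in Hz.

Step 1 — Resonance condition Im(Z)=0 gives ω₀ = 1/√(LC).
Step 2 — ω₀ = 1/√(0.00368·2.62e-07) = 3.221e+04 rad/s.
Step 3 — f₀ = ω₀/(2π) = 5126 Hz.

f₀ = 5126 Hz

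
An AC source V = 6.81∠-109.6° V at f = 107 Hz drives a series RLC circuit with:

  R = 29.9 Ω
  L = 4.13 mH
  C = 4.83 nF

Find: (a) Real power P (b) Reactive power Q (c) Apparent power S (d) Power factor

Step 1 — Angular frequency: ω = 2π·f = 2π·107 = 672.3 rad/s.
Step 2 — Component impedances:
  R: Z = R = 29.9 Ω
  L: Z = jωL = j·672.3·0.00413 = 0 + j2.777 Ω
  C: Z = 1/(jωC) = -j/(ω·C) = 0 - j3.08e+05 Ω
Step 3 — Series combination: Z_total = R + L + C = 29.9 - j3.08e+05 Ω = 3.08e+05∠-90.0° Ω.
Step 4 — Source phasor: V = 6.81∠-109.6° V = -2.284 - j6.415 V.
Step 5 — Current: I = V / Z = 2.083e-05 - j7.42e-06 A = 2.211e-05∠-19.6° A.
Step 6 — Complex power: S = V·I* = 1.462e-08 - j0.0001506 VA.
Step 7 — Real power: P = Re(S) = 1.462e-08 W.
Step 8 — Reactive power: Q = Im(S) = -0.0001506 VAR.
Step 9 — Apparent power: |S| = 0.0001506 VA.
Step 10 — Power factor: PF = P/|S| = 9.709e-05 (leading).

(a) P = 1.462e-08 W  (b) Q = -0.0001506 VAR  (c) S = 0.0001506 VA  (d) PF = 9.709e-05 (leading)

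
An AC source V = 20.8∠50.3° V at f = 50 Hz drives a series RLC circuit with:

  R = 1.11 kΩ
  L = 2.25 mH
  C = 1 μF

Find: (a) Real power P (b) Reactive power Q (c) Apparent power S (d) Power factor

Step 1 — Angular frequency: ω = 2π·f = 2π·50 = 314.2 rad/s.
Step 2 — Component impedances:
  R: Z = R = 1110 Ω
  L: Z = jωL = j·314.2·0.00225 = 0 + j0.7069 Ω
  C: Z = 1/(jωC) = -j/(ω·C) = 0 - j3183 Ω
Step 3 — Series combination: Z_total = R + L + C = 1110 - j3182 Ω = 3370∠-70.8° Ω.
Step 4 — Source phasor: V = 20.8∠50.3° V = 13.29 + j16 V.
Step 5 — Current: I = V / Z = -0.003185 + j0.005286 A = 0.006171∠121.1° A.
Step 6 — Complex power: S = V·I* = 0.04227 - j0.1212 VA.
Step 7 — Real power: P = Re(S) = 0.04227 W.
Step 8 — Reactive power: Q = Im(S) = -0.1212 VAR.
Step 9 — Apparent power: |S| = 0.1284 VA.
Step 10 — Power factor: PF = P/|S| = 0.3293 (leading).

(a) P = 0.04227 W  (b) Q = -0.1212 VAR  (c) S = 0.1284 VA  (d) PF = 0.3293 (leading)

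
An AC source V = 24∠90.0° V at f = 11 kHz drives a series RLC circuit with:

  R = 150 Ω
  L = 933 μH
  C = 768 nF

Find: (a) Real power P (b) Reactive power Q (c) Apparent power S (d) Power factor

Step 1 — Angular frequency: ω = 2π·f = 2π·1.1e+04 = 6.912e+04 rad/s.
Step 2 — Component impedances:
  R: Z = R = 150 Ω
  L: Z = jωL = j·6.912e+04·0.000933 = 0 + j64.48 Ω
  C: Z = 1/(jωC) = -j/(ω·C) = 0 - j18.84 Ω
Step 3 — Series combination: Z_total = R + L + C = 150 + j45.64 Ω = 156.8∠16.9° Ω.
Step 4 — Source phasor: V = 24∠90.0° V = 0 + j24 V.
Step 5 — Current: I = V / Z = 0.04456 + j0.1464 A = 0.1531∠73.1° A.
Step 6 — Complex power: S = V·I* = 3.515 + j1.069 VA.
Step 7 — Real power: P = Re(S) = 3.515 W.
Step 8 — Reactive power: Q = Im(S) = 1.069 VAR.
Step 9 — Apparent power: |S| = 3.674 VA.
Step 10 — Power factor: PF = P/|S| = 0.9567 (lagging).

(a) P = 3.515 W  (b) Q = 1.069 VAR  (c) S = 3.674 VA  (d) PF = 0.9567 (lagging)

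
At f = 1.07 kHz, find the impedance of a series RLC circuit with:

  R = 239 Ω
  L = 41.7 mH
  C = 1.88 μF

Step 1 — Angular frequency: ω = 2π·f = 2π·1070 = 6723 rad/s.
Step 2 — Component impedances:
  R: Z = R = 239 Ω
  L: Z = jωL = j·6723·0.0417 = 0 + j280.3 Ω
  C: Z = 1/(jωC) = -j/(ω·C) = 0 - j79.12 Ω
Step 3 — Series combination: Z_total = R + L + C = 239 + j201.2 Ω = 312.4∠40.1° Ω.

Z = 239 + j201.2 Ω = 312.4∠40.1° Ω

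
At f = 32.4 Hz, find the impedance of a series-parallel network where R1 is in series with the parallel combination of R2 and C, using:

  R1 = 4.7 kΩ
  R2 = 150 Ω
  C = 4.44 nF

Step 1 — Angular frequency: ω = 2π·f = 2π·32.4 = 203.6 rad/s.
Step 2 — Component impedances:
  R1: Z = R = 4700 Ω
  R2: Z = R = 150 Ω
  C: Z = 1/(jωC) = -j/(ω·C) = 0 - j1.106e+06 Ω
Step 3 — Parallel branch: R2 || C = 1/(1/R2 + 1/C) = 150 - j0.02034 Ω.
Step 4 — Series with R1: Z_total = R1 + (R2 || C) = 4850 - j0.02034 Ω = 4850∠-0.0° Ω.

Z = 4850 - j0.02034 Ω = 4850∠-0.0° Ω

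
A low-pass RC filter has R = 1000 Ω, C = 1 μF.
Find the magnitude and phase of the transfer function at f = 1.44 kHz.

Step 1 — Angular frequency: ω = 2π·1440 = 9048 rad/s.
Step 2 — Transfer function: H(jω) = 1/(1 + jωRC).
Step 3 — Denominator: 1 + jωRC = 1 + j·9048·1000·1e-06 = 1 + j9.048.
Step 4 — H = 0.01207 - j0.1092.
Step 5 — Magnitude: |H| = 0.1099 (-19.2 dB); phase: φ = -83.7°.

|H| = 0.1099 (-19.2 dB), φ = -83.7°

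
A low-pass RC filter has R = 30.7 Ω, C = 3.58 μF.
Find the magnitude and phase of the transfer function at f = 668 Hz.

Step 1 — Angular frequency: ω = 2π·668 = 4197 rad/s.
Step 2 — Transfer function: H(jω) = 1/(1 + jωRC).
Step 3 — Denominator: 1 + jωRC = 1 + j·4197·30.7·3.58e-06 = 1 + j0.4613.
Step 4 — H = 0.8245 - j0.3804.
Step 5 — Magnitude: |H| = 0.908 (-0.8 dB); phase: φ = -24.8°.

|H| = 0.908 (-0.8 dB), φ = -24.8°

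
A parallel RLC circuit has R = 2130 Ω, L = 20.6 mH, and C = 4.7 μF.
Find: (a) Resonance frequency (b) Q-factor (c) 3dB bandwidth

Step 1 — Resonance: ω₀ = 1/√(LC) = 1/√(0.0206·4.7e-06) = 3214 rad/s.
Step 2 — f₀ = ω₀/(2π) = 511.5 Hz.
Step 3 — Parallel Q: Q = R/(ω₀L) = 2130/(3214·0.0206) = 32.17.
Step 4 — Bandwidth: Δω = ω₀/Q = 99.89 rad/s; BW = Δω/(2π) = 15.9 Hz.

(a) f₀ = 511.5 Hz  (b) Q = 32.17  (c) BW = 15.9 Hz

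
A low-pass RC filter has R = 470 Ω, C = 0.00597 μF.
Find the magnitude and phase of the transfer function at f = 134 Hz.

Step 1 — Angular frequency: ω = 2π·134 = 841.9 rad/s.
Step 2 — Transfer function: H(jω) = 1/(1 + jωRC).
Step 3 — Denominator: 1 + jωRC = 1 + j·841.9·470·5.97e-09 = 1 + j0.002362.
Step 4 — H = 1 - j0.002362.
Step 5 — Magnitude: |H| = 1 (-0.0 dB); phase: φ = -0.1°.

|H| = 1 (-0.0 dB), φ = -0.1°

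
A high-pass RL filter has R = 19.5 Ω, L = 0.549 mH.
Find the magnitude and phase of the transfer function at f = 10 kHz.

Step 1 — Angular frequency: ω = 2π·1e+04 = 6.283e+04 rad/s.
Step 2 — Transfer function: H(jω) = jωL/(R + jωL).
Step 3 — Numerator jωL = j·34.49; denominator R + jωL = 19.5 + j34.49.
Step 4 — H = 0.7578 + j0.4284.
Step 5 — Magnitude: |H| = 0.8705 (-1.2 dB); phase: φ = 29.5°.

|H| = 0.8705 (-1.2 dB), φ = 29.5°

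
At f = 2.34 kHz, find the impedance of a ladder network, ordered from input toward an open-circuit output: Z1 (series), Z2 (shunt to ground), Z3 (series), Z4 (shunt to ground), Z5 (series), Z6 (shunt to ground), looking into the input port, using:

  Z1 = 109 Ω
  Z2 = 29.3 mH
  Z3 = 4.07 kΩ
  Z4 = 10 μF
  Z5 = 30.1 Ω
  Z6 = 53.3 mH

Step 1 — Angular frequency: ω = 2π·f = 2π·2340 = 1.47e+04 rad/s.
Step 2 — Component impedances:
  Z1: Z = R = 109 Ω
  Z2: Z = jωL = j·1.47e+04·0.0293 = 0 + j430.8 Ω
  Z3: Z = R = 4070 Ω
  Z4: Z = 1/(jωC) = -j/(ω·C) = 0 - j6.801 Ω
  Z5: Z = R = 30.1 Ω
  Z6: Z = jωL = j·1.47e+04·0.0533 = 0 + j783.7 Ω
Step 3 — Ladder network (open output): work backward from the far end, alternating series and parallel combinations. Z_in = 154.1 + j426.1 Ω = 453.1∠70.1° Ω.

Z = 154.1 + j426.1 Ω = 453.1∠70.1° Ω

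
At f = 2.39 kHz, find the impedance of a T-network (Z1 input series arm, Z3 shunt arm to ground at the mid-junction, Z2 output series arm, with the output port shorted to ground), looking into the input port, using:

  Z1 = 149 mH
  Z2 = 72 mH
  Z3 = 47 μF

Step 1 — Angular frequency: ω = 2π·f = 2π·2390 = 1.502e+04 rad/s.
Step 2 — Component impedances:
  Z1: Z = jωL = j·1.502e+04·0.149 = 0 + j2238 Ω
  Z2: Z = jωL = j·1.502e+04·0.072 = 0 + j1081 Ω
  Z3: Z = 1/(jωC) = -j/(ω·C) = 0 - j1.417 Ω
Step 3 — With the output port shorted to ground, the output series arm Z2 runs from the junction to ground; the shunt arm Z3 also runs from the junction to ground. They appear in parallel: Z3 || Z2 = 0 - j1.419 Ω.
Step 4 — Series with input arm Z1: Z_in = Z1 + (Z3 || Z2) = 0 + j2236 Ω = 2236∠90.0° Ω.

Z = 0 + j2236 Ω = 2236∠90.0° Ω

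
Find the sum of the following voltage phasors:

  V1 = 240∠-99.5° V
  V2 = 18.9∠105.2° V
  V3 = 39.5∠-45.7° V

Step 1 — Convert each phasor to rectangular form:
  V1 = 240·(cos(-99.5°) + j·sin(-99.5°)) = -39.61 - j236.7 V
  V2 = 18.9·(cos(105.2°) + j·sin(105.2°)) = -4.955 + j18.24 V
  V3 = 39.5·(cos(-45.7°) + j·sin(-45.7°)) = 27.59 - j28.27 V
Step 2 — Sum components: V_total = -16.98 - j246.7 V.
Step 3 — Convert to polar: |V_total| = 247.3 V, ∠V_total = -93.9°.

V_total = 247.3∠-93.9° V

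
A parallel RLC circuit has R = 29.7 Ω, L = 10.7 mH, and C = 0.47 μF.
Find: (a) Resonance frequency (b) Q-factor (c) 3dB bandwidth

Step 1 — Resonance: ω₀ = 1/√(LC) = 1/√(0.0107·4.7e-07) = 1.41e+04 rad/s.
Step 2 — f₀ = ω₀/(2π) = 2244 Hz.
Step 3 — Parallel Q: Q = R/(ω₀L) = 29.7/(1.41e+04·0.0107) = 0.1968.
Step 4 — Bandwidth: Δω = ω₀/Q = 7.164e+04 rad/s; BW = Δω/(2π) = 1.14e+04 Hz.

(a) f₀ = 2244 Hz  (b) Q = 0.1968  (c) BW = 1.14e+04 Hz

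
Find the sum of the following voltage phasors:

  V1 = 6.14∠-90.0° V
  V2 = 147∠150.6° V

Step 1 — Convert each phasor to rectangular form:
  V1 = 6.14·(cos(-90.0°) + j·sin(-90.0°)) = 0 - j6.14 V
  V2 = 147·(cos(150.6°) + j·sin(150.6°)) = -128.1 + j72.16 V
Step 2 — Sum components: V_total = -128.1 + j66.02 V.
Step 3 — Convert to polar: |V_total| = 144.1 V, ∠V_total = 152.7°.

V_total = 144.1∠152.7° V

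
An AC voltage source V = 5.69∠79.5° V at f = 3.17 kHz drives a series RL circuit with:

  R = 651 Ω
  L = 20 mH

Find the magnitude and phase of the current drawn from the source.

Step 1 — Angular frequency: ω = 2π·f = 2π·3170 = 1.992e+04 rad/s.
Step 2 — Component impedances:
  R: Z = R = 651 Ω
  L: Z = jωL = j·1.992e+04·0.02 = 0 + j398.4 Ω
Step 3 — Series combination: Z_total = R + L = 651 + j398.4 Ω = 763.2∠31.5° Ω.
Step 4 — Source phasor: V = 5.69∠79.5° V = 1.037 + j5.595 V.
Step 5 — Ohm's law: I = V / Z_total = (1.037 + j5.595) / (651 + j398.4) = 0.004985 + j0.005544 A.
Step 6 — Convert to polar: |I| = 0.007455 A, ∠I = 48.0°.

I = 0.007455∠48.0° A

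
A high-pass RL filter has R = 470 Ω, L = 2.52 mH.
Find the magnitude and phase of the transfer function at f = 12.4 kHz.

Step 1 — Angular frequency: ω = 2π·1.24e+04 = 7.791e+04 rad/s.
Step 2 — Transfer function: H(jω) = jωL/(R + jωL).
Step 3 — Numerator jωL = j·196.3; denominator R + jωL = 470 + j196.3.
Step 4 — H = 0.1486 + j0.3557.
Step 5 — Magnitude: |H| = 0.3855 (-8.3 dB); phase: φ = 67.3°.

|H| = 0.3855 (-8.3 dB), φ = 67.3°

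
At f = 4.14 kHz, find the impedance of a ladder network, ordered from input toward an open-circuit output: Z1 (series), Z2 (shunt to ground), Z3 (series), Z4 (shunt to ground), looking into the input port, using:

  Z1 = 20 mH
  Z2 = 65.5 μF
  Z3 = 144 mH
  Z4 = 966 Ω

Step 1 — Angular frequency: ω = 2π·f = 2π·4140 = 2.601e+04 rad/s.
Step 2 — Component impedances:
  Z1: Z = jωL = j·2.601e+04·0.02 = 0 + j520.2 Ω
  Z2: Z = 1/(jωC) = -j/(ω·C) = 0 - j0.5869 Ω
  Z3: Z = jωL = j·2.601e+04·0.144 = 0 + j3746 Ω
  Z4: Z = R = 966 Ω
Step 3 — Ladder network (open output): work backward from the far end, alternating series and parallel combinations. Z_in = 2.224e-05 + j519.7 Ω = 519.7∠90.0° Ω.

Z = 2.224e-05 + j519.7 Ω = 519.7∠90.0° Ω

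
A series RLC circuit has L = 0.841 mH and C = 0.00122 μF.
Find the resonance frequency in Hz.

Step 1 — Resonance condition Im(Z)=0 gives ω₀ = 1/√(LC).
Step 2 — ω₀ = 1/√(0.000841·1.22e-09) = 9.872e+05 rad/s.
Step 3 — f₀ = ω₀/(2π) = 1.571e+05 Hz.

f₀ = 1.571e+05 Hz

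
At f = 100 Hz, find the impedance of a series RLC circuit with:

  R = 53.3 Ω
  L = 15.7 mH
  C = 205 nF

Step 1 — Angular frequency: ω = 2π·f = 2π·100 = 628.3 rad/s.
Step 2 — Component impedances:
  R: Z = R = 53.3 Ω
  L: Z = jωL = j·628.3·0.0157 = 0 + j9.865 Ω
  C: Z = 1/(jωC) = -j/(ω·C) = 0 - j7764 Ω
Step 3 — Series combination: Z_total = R + L + C = 53.3 - j7754 Ω = 7754∠-89.6° Ω.

Z = 53.3 - j7754 Ω = 7754∠-89.6° Ω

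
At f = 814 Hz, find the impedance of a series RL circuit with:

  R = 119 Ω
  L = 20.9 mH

Step 1 — Angular frequency: ω = 2π·f = 2π·814 = 5115 rad/s.
Step 2 — Component impedances:
  R: Z = R = 119 Ω
  L: Z = jωL = j·5115·0.0209 = 0 + j106.9 Ω
Step 3 — Series combination: Z_total = R + L = 119 + j106.9 Ω = 160∠41.9° Ω.

Z = 119 + j106.9 Ω = 160∠41.9° Ω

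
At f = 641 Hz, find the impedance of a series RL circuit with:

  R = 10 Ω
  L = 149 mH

Step 1 — Angular frequency: ω = 2π·f = 2π·641 = 4028 rad/s.
Step 2 — Component impedances:
  R: Z = R = 10 Ω
  L: Z = jωL = j·4028·0.149 = 0 + j600.1 Ω
Step 3 — Series combination: Z_total = R + L = 10 + j600.1 Ω = 600.2∠89.0° Ω.

Z = 10 + j600.1 Ω = 600.2∠89.0° Ω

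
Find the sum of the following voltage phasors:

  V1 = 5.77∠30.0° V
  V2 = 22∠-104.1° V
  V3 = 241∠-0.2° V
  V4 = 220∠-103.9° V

Step 1 — Convert each phasor to rectangular form:
  V1 = 5.77·(cos(30.0°) + j·sin(30.0°)) = 4.997 + j2.885 V
  V2 = 22·(cos(-104.1°) + j·sin(-104.1°)) = -5.36 - j21.34 V
  V3 = 241·(cos(-0.2°) + j·sin(-0.2°)) = 241 - j0.8412 V
  V4 = 220·(cos(-103.9°) + j·sin(-103.9°)) = -52.85 - j213.6 V
Step 2 — Sum components: V_total = 187.8 - j232.9 V.
Step 3 — Convert to polar: |V_total| = 299.1 V, ∠V_total = -51.1°.

V_total = 299.1∠-51.1° V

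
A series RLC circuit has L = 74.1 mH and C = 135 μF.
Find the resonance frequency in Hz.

Step 1 — Resonance condition Im(Z)=0 gives ω₀ = 1/√(LC).
Step 2 — ω₀ = 1/√(0.0741·0.000135) = 316.2 rad/s.
Step 3 — f₀ = ω₀/(2π) = 50.32 Hz.

f₀ = 50.32 Hz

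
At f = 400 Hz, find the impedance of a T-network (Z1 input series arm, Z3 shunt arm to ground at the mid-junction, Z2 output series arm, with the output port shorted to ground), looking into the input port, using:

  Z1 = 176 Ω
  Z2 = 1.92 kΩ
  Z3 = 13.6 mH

Step 1 — Angular frequency: ω = 2π·f = 2π·400 = 2513 rad/s.
Step 2 — Component impedances:
  Z1: Z = R = 176 Ω
  Z2: Z = R = 1920 Ω
  Z3: Z = jωL = j·2513·0.0136 = 0 + j34.18 Ω
Step 3 — With the output port shorted to ground, the output series arm Z2 runs from the junction to ground; the shunt arm Z3 also runs from the junction to ground. They appear in parallel: Z3 || Z2 = 0.6083 + j34.17 Ω.
Step 4 — Series with input arm Z1: Z_in = Z1 + (Z3 || Z2) = 176.6 + j34.17 Ω = 179.9∠11.0° Ω.

Z = 176.6 + j34.17 Ω = 179.9∠11.0° Ω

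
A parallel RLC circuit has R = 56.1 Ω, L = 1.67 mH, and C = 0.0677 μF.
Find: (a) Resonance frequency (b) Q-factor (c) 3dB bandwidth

Step 1 — Resonance: ω₀ = 1/√(LC) = 1/√(0.00167·6.77e-08) = 9.405e+04 rad/s.
Step 2 — f₀ = ω₀/(2π) = 1.497e+04 Hz.
Step 3 — Parallel Q: Q = R/(ω₀L) = 56.1/(9.405e+04·0.00167) = 0.3572.
Step 4 — Bandwidth: Δω = ω₀/Q = 2.633e+05 rad/s; BW = Δω/(2π) = 4.191e+04 Hz.

(a) f₀ = 1.497e+04 Hz  (b) Q = 0.3572  (c) BW = 4.191e+04 Hz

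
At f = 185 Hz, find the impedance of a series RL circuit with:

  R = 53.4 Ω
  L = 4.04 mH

Step 1 — Angular frequency: ω = 2π·f = 2π·185 = 1162 rad/s.
Step 2 — Component impedances:
  R: Z = R = 53.4 Ω
  L: Z = jωL = j·1162·0.00404 = 0 + j4.696 Ω
Step 3 — Series combination: Z_total = R + L = 53.4 + j4.696 Ω = 53.61∠5.0° Ω.

Z = 53.4 + j4.696 Ω = 53.61∠5.0° Ω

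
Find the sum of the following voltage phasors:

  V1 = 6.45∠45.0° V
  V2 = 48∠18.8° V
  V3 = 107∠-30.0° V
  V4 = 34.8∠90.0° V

Step 1 — Convert each phasor to rectangular form:
  V1 = 6.45·(cos(45.0°) + j·sin(45.0°)) = 4.561 + j4.561 V
  V2 = 48·(cos(18.8°) + j·sin(18.8°)) = 45.44 + j15.47 V
  V3 = 107·(cos(-30.0°) + j·sin(-30.0°)) = 92.66 - j53.5 V
  V4 = 34.8·(cos(90.0°) + j·sin(90.0°)) = 0 + j34.8 V
Step 2 — Sum components: V_total = 142.7 + j1.33 V.
Step 3 — Convert to polar: |V_total| = 142.7 V, ∠V_total = 0.5°.

V_total = 142.7∠0.5° V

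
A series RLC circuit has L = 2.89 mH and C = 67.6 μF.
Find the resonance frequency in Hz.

Step 1 — Resonance condition Im(Z)=0 gives ω₀ = 1/√(LC).
Step 2 — ω₀ = 1/√(0.00289·6.76e-05) = 2262 rad/s.
Step 3 — f₀ = ω₀/(2π) = 360.1 Hz.

f₀ = 360.1 Hz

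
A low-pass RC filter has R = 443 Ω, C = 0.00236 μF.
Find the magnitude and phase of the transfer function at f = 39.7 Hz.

Step 1 — Angular frequency: ω = 2π·39.7 = 249.4 rad/s.
Step 2 — Transfer function: H(jω) = 1/(1 + jωRC).
Step 3 — Denominator: 1 + jωRC = 1 + j·249.4·443·2.36e-09 = 1 + j0.0002608.
Step 4 — H = 1 - j0.0002608.
Step 5 — Magnitude: |H| = 1 (-0.0 dB); phase: φ = -0.0°.

|H| = 1 (-0.0 dB), φ = -0.0°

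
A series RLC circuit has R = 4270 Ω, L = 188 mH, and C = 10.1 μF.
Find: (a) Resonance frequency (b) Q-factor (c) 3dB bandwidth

Step 1 — Resonance: ω₀ = 1/√(LC) = 1/√(0.188·1.01e-05) = 725.7 rad/s.
Step 2 — f₀ = ω₀/(2π) = 115.5 Hz.
Step 3 — Series Q: Q = ω₀L/R = 725.7·0.188/4270 = 0.03195.
Step 4 — Bandwidth: Δω = ω₀/Q = 2.271e+04 rad/s; BW = Δω/(2π) = 3615 Hz.

(a) f₀ = 115.5 Hz  (b) Q = 0.03195  (c) BW = 3615 Hz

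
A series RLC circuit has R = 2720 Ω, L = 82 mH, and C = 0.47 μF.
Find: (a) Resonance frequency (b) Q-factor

Step 1 — Resonance condition Im(Z)=0 gives ω₀ = 1/√(LC).
Step 2 — ω₀ = 1/√(0.082·4.7e-07) = 5094 rad/s.
Step 3 — f₀ = ω₀/(2π) = 810.7 Hz.
Step 4 — Series Q: Q = ω₀L/R = 5094·0.082/2720 = 0.1536.

(a) f₀ = 810.7 Hz  (b) Q = 0.1536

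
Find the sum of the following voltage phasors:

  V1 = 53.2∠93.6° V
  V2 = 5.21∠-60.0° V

Step 1 — Convert each phasor to rectangular form:
  V1 = 53.2·(cos(93.6°) + j·sin(93.6°)) = -3.34 + j53.1 V
  V2 = 5.21·(cos(-60.0°) + j·sin(-60.0°)) = 2.605 - j4.512 V
Step 2 — Sum components: V_total = -0.7355 + j48.58 V.
Step 3 — Convert to polar: |V_total| = 48.59 V, ∠V_total = 90.9°.

V_total = 48.59∠90.9° V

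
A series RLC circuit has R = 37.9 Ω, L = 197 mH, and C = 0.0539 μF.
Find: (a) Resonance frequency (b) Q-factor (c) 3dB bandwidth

Step 1 — Resonance condition Im(Z)=0 gives ω₀ = 1/√(LC).
Step 2 — ω₀ = 1/√(0.197·5.39e-08) = 9704 rad/s.
Step 3 — f₀ = ω₀/(2π) = 1545 Hz.
Step 4 — Series Q: Q = ω₀L/R = 9704·0.197/37.9 = 50.44.
Step 5 — 3dB bandwidth: Δω = ω₀/Q = 192.4 rad/s; BW = Δω/(2π) = 30.62 Hz.

(a) f₀ = 1545 Hz  (b) Q = 50.44  (c) BW = 30.62 Hz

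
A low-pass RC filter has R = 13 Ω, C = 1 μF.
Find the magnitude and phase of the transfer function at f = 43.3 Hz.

Step 1 — Angular frequency: ω = 2π·43.3 = 272.1 rad/s.
Step 2 — Transfer function: H(jω) = 1/(1 + jωRC).
Step 3 — Denominator: 1 + jωRC = 1 + j·272.1·13·1e-06 = 1 + j0.003537.
Step 4 — H = 1 - j0.003537.
Step 5 — Magnitude: |H| = 1 (-0.0 dB); phase: φ = -0.2°.

|H| = 1 (-0.0 dB), φ = -0.2°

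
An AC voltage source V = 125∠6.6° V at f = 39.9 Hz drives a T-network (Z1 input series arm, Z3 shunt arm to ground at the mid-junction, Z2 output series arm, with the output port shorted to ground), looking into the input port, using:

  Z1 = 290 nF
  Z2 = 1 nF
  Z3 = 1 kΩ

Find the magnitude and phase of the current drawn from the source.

Step 1 — Angular frequency: ω = 2π·f = 2π·39.9 = 250.7 rad/s.
Step 2 — Component impedances:
  Z1: Z = 1/(jωC) = -j/(ω·C) = 0 - j1.375e+04 Ω
  Z2: Z = 1/(jωC) = -j/(ω·C) = 0 - j3.989e+06 Ω
  Z3: Z = R = 1000 Ω
Step 3 — With the output port shorted to ground, the output series arm Z2 runs from the junction to ground; the shunt arm Z3 also runs from the junction to ground. They appear in parallel: Z3 || Z2 = 1000 - j0.2507 Ω.
Step 4 — Series with input arm Z1: Z_in = Z1 + (Z3 || Z2) = 1000 - j1.375e+04 Ω = 1.379e+04∠-85.8° Ω.
Step 5 — Source phasor: V = 125∠6.6° V = 124.2 + j14.37 V.
Step 6 — Ohm's law: I = V / Z_total = (124.2 + j14.37) / (1000 - j1.375e+04) = -0.0003862 + j0.009056 A.
Step 7 — Convert to polar: |I| = 0.009064 A, ∠I = 92.4°.

I = 0.009064∠92.4° A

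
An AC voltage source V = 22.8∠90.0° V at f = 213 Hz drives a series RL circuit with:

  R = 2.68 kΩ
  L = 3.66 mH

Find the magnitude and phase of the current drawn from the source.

Step 1 — Angular frequency: ω = 2π·f = 2π·213 = 1338 rad/s.
Step 2 — Component impedances:
  R: Z = R = 2680 Ω
  L: Z = jωL = j·1338·0.00366 = 0 + j4.898 Ω
Step 3 — Series combination: Z_total = R + L = 2680 + j4.898 Ω = 2680∠0.1° Ω.
Step 4 — Source phasor: V = 22.8∠90.0° V = 0 + j22.8 V.
Step 5 — Ohm's law: I = V / Z_total = (0 + j22.8) / (2680 + j4.898) = 1.555e-05 + j0.008507 A.
Step 6 — Convert to polar: |I| = 0.008507 A, ∠I = 89.9°.

I = 0.008507∠89.9° A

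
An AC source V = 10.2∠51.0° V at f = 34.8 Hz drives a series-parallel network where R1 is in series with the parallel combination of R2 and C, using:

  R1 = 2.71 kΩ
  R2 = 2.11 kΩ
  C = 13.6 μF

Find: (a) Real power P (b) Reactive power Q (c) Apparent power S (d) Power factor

Step 1 — Angular frequency: ω = 2π·f = 2π·34.8 = 218.7 rad/s.
Step 2 — Component impedances:
  R1: Z = R = 2710 Ω
  R2: Z = R = 2110 Ω
  C: Z = 1/(jωC) = -j/(ω·C) = 0 - j336.3 Ω
Step 3 — Parallel branch: R2 || C = 1/(1/R2 + 1/C) = 52.27 - j328 Ω.
Step 4 — Series with R1: Z_total = R1 + (R2 || C) = 2762 - j328 Ω = 2782∠-6.8° Ω.
Step 5 — Source phasor: V = 10.2∠51.0° V = 6.419 + j7.927 V.
Step 6 — Current: I = V / Z = 0.001956 + j0.003102 A = 0.003667∠57.8° A.
Step 7 — Complex power: S = V·I* = 0.03714 - j0.00441 VA.
Step 8 — Real power: P = Re(S) = 0.03714 W.
Step 9 — Reactive power: Q = Im(S) = -0.00441 VAR.
Step 10 — Apparent power: |S| = 0.0374 VA.
Step 11 — Power factor: PF = P/|S| = 0.993 (leading).

(a) P = 0.03714 W  (b) Q = -0.00441 VAR  (c) S = 0.0374 VA  (d) PF = 0.993 (leading)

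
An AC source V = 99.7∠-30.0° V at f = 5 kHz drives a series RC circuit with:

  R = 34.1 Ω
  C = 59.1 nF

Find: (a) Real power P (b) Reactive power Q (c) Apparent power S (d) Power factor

Step 1 — Angular frequency: ω = 2π·f = 2π·5000 = 3.142e+04 rad/s.
Step 2 — Component impedances:
  R: Z = R = 34.1 Ω
  C: Z = 1/(jωC) = -j/(ω·C) = 0 - j538.6 Ω
Step 3 — Series combination: Z_total = R + C = 34.1 - j538.6 Ω = 539.7∠-86.4° Ω.
Step 4 — Source phasor: V = 99.7∠-30.0° V = 86.34 - j49.85 V.
Step 5 — Current: I = V / Z = 0.1023 + j0.1538 A = 0.1847∠56.4° A.
Step 6 — Complex power: S = V·I* = 1.164 - j18.38 VA.
Step 7 — Real power: P = Re(S) = 1.164 W.
Step 8 — Reactive power: Q = Im(S) = -18.38 VAR.
Step 9 — Apparent power: |S| = 18.42 VA.
Step 10 — Power factor: PF = P/|S| = 0.06319 (leading).

(a) P = 1.164 W  (b) Q = -18.38 VAR  (c) S = 18.42 VA  (d) PF = 0.06319 (leading)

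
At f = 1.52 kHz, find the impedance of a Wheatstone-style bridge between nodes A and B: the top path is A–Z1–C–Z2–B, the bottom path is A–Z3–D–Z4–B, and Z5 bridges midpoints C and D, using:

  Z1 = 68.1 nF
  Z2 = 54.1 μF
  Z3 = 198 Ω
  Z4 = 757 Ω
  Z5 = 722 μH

Step 1 — Angular frequency: ω = 2π·f = 2π·1520 = 9550 rad/s.
Step 2 — Component impedances:
  Z1: Z = 1/(jωC) = -j/(ω·C) = 0 - j1538 Ω
  Z2: Z = 1/(jωC) = -j/(ω·C) = 0 - j1.935 Ω
  Z3: Z = R = 198 Ω
  Z4: Z = R = 757 Ω
  Z5: Z = jωL = j·9550·0.000722 = 0 + j6.895 Ω
Step 3 — Bridge requires nodal analysis (the Z5 bridge couples midpoints C and D, so the two paths cannot be reduced to a simple series/parallel combination). Setting node B to ground and injecting 1 A at node A, the 3-node admittance system at A, C, D solves to V_A = Z_AB = 196.5 - j20.44 Ω = 197.6∠-5.9° Ω.

Z = 196.5 - j20.44 Ω = 197.6∠-5.9° Ω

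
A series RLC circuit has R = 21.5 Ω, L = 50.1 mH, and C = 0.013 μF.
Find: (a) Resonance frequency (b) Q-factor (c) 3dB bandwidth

Step 1 — Resonance condition Im(Z)=0 gives ω₀ = 1/√(LC).
Step 2 — ω₀ = 1/√(0.0501·1.3e-08) = 3.918e+04 rad/s.
Step 3 — f₀ = ω₀/(2π) = 6236 Hz.
Step 4 — Series Q: Q = ω₀L/R = 3.918e+04·0.0501/21.5 = 91.31.
Step 5 — 3dB bandwidth: Δω = ω₀/Q = 429.1 rad/s; BW = Δω/(2π) = 68.3 Hz.

(a) f₀ = 6236 Hz  (b) Q = 91.31  (c) BW = 68.3 Hz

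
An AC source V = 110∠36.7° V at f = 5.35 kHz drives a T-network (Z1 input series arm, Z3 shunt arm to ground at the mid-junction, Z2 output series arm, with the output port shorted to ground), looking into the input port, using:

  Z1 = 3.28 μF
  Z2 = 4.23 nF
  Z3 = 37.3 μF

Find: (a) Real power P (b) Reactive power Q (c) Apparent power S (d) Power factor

Step 1 — Angular frequency: ω = 2π·f = 2π·5350 = 3.362e+04 rad/s.
Step 2 — Component impedances:
  Z1: Z = 1/(jωC) = -j/(ω·C) = 0 - j9.07 Ω
  Z2: Z = 1/(jωC) = -j/(ω·C) = 0 - j7033 Ω
  Z3: Z = 1/(jωC) = -j/(ω·C) = 0 - j0.7975 Ω
Step 3 — With the output port shorted to ground, the output series arm Z2 runs from the junction to ground; the shunt arm Z3 also runs from the junction to ground. They appear in parallel: Z3 || Z2 = 0 - j0.7975 Ω.
Step 4 — Series with input arm Z1: Z_in = Z1 + (Z3 || Z2) = 0 - j9.867 Ω = 9.867∠-90.0° Ω.
Step 5 — Source phasor: V = 110∠36.7° V = 88.2 + j65.74 V.
Step 6 — Current: I = V / Z = -6.662 + j8.938 A = 11.15∠126.7° A.
Step 7 — Complex power: S = V·I* = 0 - j1226 VA.
Step 8 — Real power: P = Re(S) = 0 W.
Step 9 — Reactive power: Q = Im(S) = -1226 VAR.
Step 10 — Apparent power: |S| = 1226 VA.
Step 11 — Power factor: PF = P/|S| = 0 (leading).

(a) P = 0 W  (b) Q = -1226 VAR  (c) S = 1226 VA  (d) PF = 0 (leading)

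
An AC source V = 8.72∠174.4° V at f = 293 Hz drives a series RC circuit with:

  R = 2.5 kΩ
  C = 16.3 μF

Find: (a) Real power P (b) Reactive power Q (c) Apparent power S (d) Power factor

Step 1 — Angular frequency: ω = 2π·f = 2π·293 = 1841 rad/s.
Step 2 — Component impedances:
  R: Z = R = 2500 Ω
  C: Z = 1/(jωC) = -j/(ω·C) = 0 - j33.32 Ω
Step 3 — Series combination: Z_total = R + C = 2500 - j33.32 Ω = 2500∠-0.8° Ω.
Step 4 — Source phasor: V = 8.72∠174.4° V = -8.678 + j0.8509 V.
Step 5 — Current: I = V / Z = -0.003475 + j0.000294 A = 0.003488∠175.2° A.
Step 6 — Complex power: S = V·I* = 0.03041 - j0.0004054 VA.
Step 7 — Real power: P = Re(S) = 0.03041 W.
Step 8 — Reactive power: Q = Im(S) = -0.0004054 VAR.
Step 9 — Apparent power: |S| = 0.03041 VA.
Step 10 — Power factor: PF = P/|S| = 0.9999 (leading).

(a) P = 0.03041 W  (b) Q = -0.0004054 VAR  (c) S = 0.03041 VA  (d) PF = 0.9999 (leading)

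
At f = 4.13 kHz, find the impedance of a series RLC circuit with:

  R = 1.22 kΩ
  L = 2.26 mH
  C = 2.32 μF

Step 1 — Angular frequency: ω = 2π·f = 2π·4130 = 2.595e+04 rad/s.
Step 2 — Component impedances:
  R: Z = R = 1220 Ω
  L: Z = jωL = j·2.595e+04·0.00226 = 0 + j58.65 Ω
  C: Z = 1/(jωC) = -j/(ω·C) = 0 - j16.61 Ω
Step 3 — Series combination: Z_total = R + L + C = 1220 + j42.04 Ω = 1221∠2.0° Ω.

Z = 1220 + j42.04 Ω = 1221∠2.0° Ω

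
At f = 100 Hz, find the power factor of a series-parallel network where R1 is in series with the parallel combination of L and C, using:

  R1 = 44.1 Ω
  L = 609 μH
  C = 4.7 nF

Step 1 — Angular frequency: ω = 2π·f = 2π·100 = 628.3 rad/s.
Step 2 — Component impedances:
  R1: Z = R = 44.1 Ω
  L: Z = jωL = j·628.3·0.000609 = 0 + j0.3826 Ω
  C: Z = 1/(jωC) = -j/(ω·C) = 0 - j3.386e+05 Ω
Step 3 — Parallel branch: L || C = 1/(1/L + 1/C) = 0 + j0.3826 Ω.
Step 4 — Series with R1: Z_total = R1 + (L || C) = 44.1 + j0.3826 Ω = 44.1∠0.5° Ω.
Step 5 — Power factor: PF = cos(φ) = Re(Z)/|Z| = 44.1/44.1 = 1.
Step 6 — Type: Im(Z) = 0.3826 ⇒ lagging (phase φ = 0.5°).

PF = 1 (lagging, φ = 0.5°)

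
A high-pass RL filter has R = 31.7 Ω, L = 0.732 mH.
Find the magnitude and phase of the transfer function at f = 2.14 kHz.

Step 1 — Angular frequency: ω = 2π·2140 = 1.345e+04 rad/s.
Step 2 — Transfer function: H(jω) = jωL/(R + jωL).
Step 3 — Numerator jωL = j·9.842; denominator R + jωL = 31.7 + j9.842.
Step 4 — H = 0.08793 + j0.2832.
Step 5 — Magnitude: |H| = 0.2965 (-10.6 dB); phase: φ = 72.8°.

|H| = 0.2965 (-10.6 dB), φ = 72.8°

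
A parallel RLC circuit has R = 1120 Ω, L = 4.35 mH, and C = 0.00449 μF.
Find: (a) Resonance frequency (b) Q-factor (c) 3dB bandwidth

Step 1 — Resonance: ω₀ = 1/√(LC) = 1/√(0.00435·4.49e-09) = 2.263e+05 rad/s.
Step 2 — f₀ = ω₀/(2π) = 3.601e+04 Hz.
Step 3 — Parallel Q: Q = R/(ω₀L) = 1120/(2.263e+05·0.00435) = 1.138.
Step 4 — Bandwidth: Δω = ω₀/Q = 1.989e+05 rad/s; BW = Δω/(2π) = 3.165e+04 Hz.

(a) f₀ = 3.601e+04 Hz  (b) Q = 1.138  (c) BW = 3.165e+04 Hz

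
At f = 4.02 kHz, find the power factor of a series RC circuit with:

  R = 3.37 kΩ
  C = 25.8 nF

Step 1 — Angular frequency: ω = 2π·f = 2π·4020 = 2.526e+04 rad/s.
Step 2 — Component impedances:
  R: Z = R = 3370 Ω
  C: Z = 1/(jωC) = -j/(ω·C) = 0 - j1535 Ω
Step 3 — Series combination: Z_total = R + C = 3370 - j1535 Ω = 3703∠-24.5° Ω.
Step 4 — Power factor: PF = cos(φ) = Re(Z)/|Z| = 3370/3703 = 0.9101.
Step 5 — Type: Im(Z) = -1535 ⇒ leading (phase φ = -24.5°).

PF = 0.9101 (leading, φ = -24.5°)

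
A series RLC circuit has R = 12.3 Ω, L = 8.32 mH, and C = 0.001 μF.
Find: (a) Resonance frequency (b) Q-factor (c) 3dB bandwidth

Step 1 — Resonance condition Im(Z)=0 gives ω₀ = 1/√(LC).
Step 2 — ω₀ = 1/√(0.00832·1e-09) = 3.467e+05 rad/s.
Step 3 — f₀ = ω₀/(2π) = 5.518e+04 Hz.
Step 4 — Series Q: Q = ω₀L/R = 3.467e+05·0.00832/12.3 = 234.5.
Step 5 — 3dB bandwidth: Δω = ω₀/Q = 1478 rad/s; BW = Δω/(2π) = 235.3 Hz.

(a) f₀ = 5.518e+04 Hz  (b) Q = 234.5  (c) BW = 235.3 Hz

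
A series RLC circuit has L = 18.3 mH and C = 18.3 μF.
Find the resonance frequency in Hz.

Step 1 — Resonance condition Im(Z)=0 gives ω₀ = 1/√(LC).
Step 2 — ω₀ = 1/√(0.0183·1.83e-05) = 1728 rad/s.
Step 3 — f₀ = ω₀/(2π) = 275 Hz.

f₀ = 275 Hz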